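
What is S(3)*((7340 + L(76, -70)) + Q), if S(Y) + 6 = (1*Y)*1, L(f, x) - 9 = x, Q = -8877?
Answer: 4794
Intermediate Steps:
L(f, x) = 9 + x
S(Y) = -6 + Y (S(Y) = -6 + (1*Y)*1 = -6 + Y*1 = -6 + Y)
S(3)*((7340 + L(76, -70)) + Q) = (-6 + 3)*((7340 + (9 - 70)) - 8877) = -3*((7340 - 61) - 8877) = -3*(7279 - 8877) = -3*(-1598) = 4794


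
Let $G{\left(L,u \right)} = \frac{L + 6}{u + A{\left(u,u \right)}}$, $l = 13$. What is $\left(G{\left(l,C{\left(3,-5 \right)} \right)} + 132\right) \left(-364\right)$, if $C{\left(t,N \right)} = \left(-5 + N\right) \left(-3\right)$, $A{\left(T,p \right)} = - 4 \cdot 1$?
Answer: $-48314$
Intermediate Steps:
$A{\left(T,p \right)} = -4$ ($A{\left(T,p \right)} = \left(-1\right) 4 = -4$)
$C{\left(t,N \right)} = 15 - 3 N$
$G{\left(L,u \right)} = \frac{6 + L}{-4 + u}$ ($G{\left(L,u \right)} = \frac{L + 6}{u - 4} = \frac{6 + L}{-4 + u}$)
$\left(G{\left(l,C{\left(3,-5 \right)} \right)} + 132\right) \left(-364\right) = \left(\frac{6 + 13}{-4 + \left(15 - -15\right)} + 132\right) \left(-364\right) = \left(\frac{1}{-4 + \left(15 + 15\right)} 19 + 132\right) \left(-364\right) = \left(\frac{1}{-4 + 30} \cdot 19 + 132\right) \left(-364\right) = \left(\frac{1}{26} \cdot 19 + 132\right) \left(-364\right) = \left(\frac{19}{26} + 132\right) \left(-364\right) = \frac{3451}{26} \left(-364\right) = -48314$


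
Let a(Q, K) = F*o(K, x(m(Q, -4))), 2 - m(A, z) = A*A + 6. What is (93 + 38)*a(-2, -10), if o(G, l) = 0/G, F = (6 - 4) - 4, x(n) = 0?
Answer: 0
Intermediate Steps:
m(A, z) = -4 - A² (m(A, z) = 2 - (A*A + 6) = 2 - (A² + 6) = 2 - (6 + A²) = 2 + (-6 - A²) = -4 - A²)
F = -2 (F = 2 - 4 = -2)
o(G, l) = 0
a(Q, K) = 0 (a(Q, K) = -2*0 = 0)
(93 + 38)*a(-2, -10) = (93 + 38)*0 = 131*0 = 0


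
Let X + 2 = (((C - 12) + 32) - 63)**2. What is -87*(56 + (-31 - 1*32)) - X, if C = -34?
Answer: -5318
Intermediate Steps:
X = 5927 (X = -2 + (((-34 - 12) + 32) - 63)**2 = -2 + ((-46 + 32) - 63)**2 = -2 + (-14 - 63)**2 = -2 + (-77)**2 = -2 + 5929 = 5927)
-87*(56 + (-31 - 1*32)) - X = -87*(56 + (-31 - 1*32)) - 1*5927 = -87*(56 + (-31 - 32)) - 5927 = -87*(56 - 63) - 5927 = -87*(-7) - 5927 = 609 - 5927 = -5318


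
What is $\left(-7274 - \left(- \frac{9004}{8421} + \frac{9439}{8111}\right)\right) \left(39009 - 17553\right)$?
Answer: $- \frac{3553403396672688}{22767577} \approx -1.5607 \cdot 10^{8}$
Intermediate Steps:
$\left(-7274 - \left(- \frac{9004}{8421} + \frac{9439}{8111}\right)\right) \left(39009 - 17553\right) = \left(-7274 - \frac{6454375}{68302731}\right) 21456 = \left(- \frac{496840519669}{68302731}\right) 21456 = - \frac{3553403396672688}{22767577}$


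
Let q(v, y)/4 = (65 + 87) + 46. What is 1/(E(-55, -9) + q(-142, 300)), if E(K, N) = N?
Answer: 1/783 ≈ 0.0012771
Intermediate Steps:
q(v, y) = 792 (q(v, y) = 4*((65 + 87) + 46) = 4*(152 + 46) = 4*198 = 792)
1/(E(-55, -9) + q(-142, 300)) = 1/(-9 + 792) = 1/783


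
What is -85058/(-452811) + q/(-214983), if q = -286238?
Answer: 49299246344/32448889071 ≈ 1.5193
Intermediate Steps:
-85058/(-452811) + q/(-214983) = -85058/(-452811) - 286238/(-214983) = -85058*(-1/452811) - 286238*(-1/214983) = 85058/452811 + 286238/214983 = 49299246344/32448889071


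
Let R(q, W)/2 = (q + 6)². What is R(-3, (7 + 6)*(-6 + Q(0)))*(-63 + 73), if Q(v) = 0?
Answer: 180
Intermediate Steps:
R(q, W) = 2*(6 + q)² (R(q, W) = 2*(q + 6)² = 2*(6 + q)²)
R(-3, (7 + 6)*(-6 + Q(0)))*(-63 + 73) = (2*(6 - 3)²)*(-63 + 73) = (2*3²)*10 = (2*9)*10 = 18*10 = 180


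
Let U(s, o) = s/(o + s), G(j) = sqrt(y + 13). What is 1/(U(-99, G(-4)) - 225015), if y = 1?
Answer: -367035334/82588088119641 - 11*sqrt(14)/55058725413094 ≈ -4.4442e-6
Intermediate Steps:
G(j) = sqrt(14) (G(j) = sqrt(1 + 13) = sqrt(14))
1/(U(-99, G(-4)) - 225015) = 1/(-99/(sqrt(14) - 99) - 225015) = 1/(-99/(-99 + sqrt(14)) - 225015) = 1/(-225015 - 99/(-99 + sqrt(14)))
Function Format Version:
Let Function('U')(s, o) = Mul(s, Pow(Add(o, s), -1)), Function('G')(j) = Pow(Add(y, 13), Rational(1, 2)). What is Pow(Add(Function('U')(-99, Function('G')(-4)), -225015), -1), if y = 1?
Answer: Add(Rational(-367035334, 82588088119641), Mul(Rational(-11, 55058725413094), Pow(14, Rational(1, 2)))) ≈ -4.4442e-6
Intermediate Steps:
Function('G')(j) = Pow(14, Rational(1, 2)) (Function('G')(j) = Pow(Add(1, 13), Rational(1, 2)) = Pow(14, Rational(1, 2)))
Pow(Add(Function('U')(-99, Function('G')(-4)), -225015), -1) = Pow(Add(Mul(-99, Pow(Add(Pow(14, Rational(1, 2)), -99), -1)), -225015), -1) = Pow(Add(Mul(-99, Pow(Add(-99, Pow(14, Rational(1, 2))), -1)), -225015), -1) = Pow(Add(-225015, Mul(-99, Pow(Add(-99, Pow(14, Rational(1, 2))), -1))), -1)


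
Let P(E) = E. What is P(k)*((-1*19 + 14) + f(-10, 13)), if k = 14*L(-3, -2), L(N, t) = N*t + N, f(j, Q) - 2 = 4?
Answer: 42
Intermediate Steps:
f(j, Q) = 6 (f(j, Q) = 2 + 4 = 6)
L(N, t) = N + N*t
k = 42 (k = 14*(-3*(1 - 2)) = 14*(-3*(-1)) = 14*3 = 42)
P(k)*((-1*19 + 14) + f(-10, 13)) = 42*((-1*19 + 14) + 6) = 42*((-19 + 14) + 6) = 42*(-5 + 6) = 42*1 = 42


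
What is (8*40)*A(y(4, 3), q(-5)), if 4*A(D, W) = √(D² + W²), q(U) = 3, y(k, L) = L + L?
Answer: 240*√5 ≈ 536.66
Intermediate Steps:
y(k, L) = 2*L
A(D, W) = √(D² + W²)/4
(8*40)*A(y(4, 3), q(-5)) = (8*40)*(√((2*3)² + 3²)/4) = 320*(√(6² + 9)/4) = 320*(√(36 + 9)/4) = 320*(√45/4) = 320*((3*√5)/4) = 320*(3*√5/4) = 240*√5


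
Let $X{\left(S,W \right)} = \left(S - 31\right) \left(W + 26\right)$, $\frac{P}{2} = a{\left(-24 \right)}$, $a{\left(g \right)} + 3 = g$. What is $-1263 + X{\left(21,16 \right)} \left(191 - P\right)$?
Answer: $-104163$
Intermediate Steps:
$a{\left(g \right)} = -3 + g$
$P = -54$ ($P = 2 \left(-3 - 24\right) = 2 \left(-27\right) = -54$)
$X{\left(S,W \right)} = \left(-31 + S\right) \left(26 + W\right)$
$-1263 + X{\left(21,16 \right)} \left(191 - P\right) = -1263 + \left(-806 - 496 + 26 \cdot 21 + 21 \cdot 16\right) \left(191 - -54\right) = -1263 + \left(-806 - 496 + 546 + 336\right) \left(191 + 54\right) = -1263 - 102900 = -104163$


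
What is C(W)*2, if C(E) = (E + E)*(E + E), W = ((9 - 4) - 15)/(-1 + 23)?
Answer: 200/121 ≈ 1.6529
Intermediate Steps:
W = -5/11 (W = (5 - 15)/22 = -10*1/22 = -5/11 ≈ -0.45455)
C(E) = 4*E**2 (C(E) = (2*E)*(2*E) = 4*E**2)
C(W)*2 = (4*(-5/11)**2)*2 = (4*(25/121))*2 = (100/121)*2 = 200/121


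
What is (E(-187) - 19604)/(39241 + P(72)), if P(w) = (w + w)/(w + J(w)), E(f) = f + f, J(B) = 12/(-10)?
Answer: -1178702/2315339 ≈ -0.50908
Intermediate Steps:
J(B) = -6/5 (J(B) = 12*(-⅒) = -6/5)
E(f) = 2*f
P(w) = 2*w/(-6/5 + w) (P(w) = (w + w)/(w - 6/5) = (2*w)/(-6/5 + w) = 2*w/(-6/5 + w))
(E(-187) - 19604)/(39241 + P(72)) = (2*(-187) - 19604)/(39241 + 10*72/(-6 + 5*72)) = (-374 - 19604)/(39241 + 10*72/(-6 + 360)) = -19978/(39241 + 10*72/354) = -19978/(39241 + 10*72*(1/354)) = -19978/(39241 + 120/59) = -19978/2315339/59 = -19978*59/2315339 = -1178702/2315339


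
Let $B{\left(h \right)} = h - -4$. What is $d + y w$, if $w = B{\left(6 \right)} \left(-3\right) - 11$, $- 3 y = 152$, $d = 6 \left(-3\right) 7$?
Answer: $\frac{5854}{3} \approx 1951.3$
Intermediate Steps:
$d = -126$ ($d = \left(-18\right) 7 = -126$)
$y = - \frac{152}{3}$ ($y = \left(- \frac{1}{3}\right) 152 = - \frac{152}{3} \approx -50.667$)
$B{\left(h \right)} = 4 + h$ ($B{\left(h \right)} = h + 4 = 4 + h$)
$w = -41$ ($w = \left(4 + 6\right) \left(-3\right) - 11 = 10 \left(-3\right) - 11 = -30 - 11 = -41$)
$d + y w = -126 - - \frac{6232}{3} = -126 + \frac{6232}{3} = \frac{5854}{3}$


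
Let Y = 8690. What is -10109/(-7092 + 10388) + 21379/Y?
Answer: -8691013/14321120 ≈ -0.60687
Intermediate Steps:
-10109/(-7092 + 10388) + 21379/Y = -10109/(-7092 + 10388) + 21379/8690 = -10109/3296 + 21379*(1/8690) = -10109*1/3296 + 21379/8690 = -10109/3296 + 21379/8690 = -8691013/14321120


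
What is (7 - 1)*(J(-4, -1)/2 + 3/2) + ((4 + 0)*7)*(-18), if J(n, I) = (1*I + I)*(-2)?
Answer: -483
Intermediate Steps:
J(n, I) = -4*I (J(n, I) = (I + I)*(-2) = (2*I)*(-2) = -4*I)
(7 - 1)*(J(-4, -1)/2 + 3/2) + ((4 + 0)*7)*(-18) = (7 - 1)*(-4*(-1)/2 + 3/2) + ((4 + 0)*7)*(-18) = 6*(4*(½) + 3*(½)) + (4*7)*(-18) = 6*(2 + 3/2) + 28*(-18) = 6*(7/2) - 504 = 21 - 504 = -483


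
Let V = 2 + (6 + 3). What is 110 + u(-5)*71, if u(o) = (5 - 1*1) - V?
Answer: -387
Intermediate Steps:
V = 11 (V = 2 + 9 = 11)
u(o) = -7 (u(o) = (5 - 1*1) - 1*11 = (5 - 1) - 11 = 4 - 11 = -7)
110 + u(-5)*71 = 110 - 7*71 = 110 - 497 = -387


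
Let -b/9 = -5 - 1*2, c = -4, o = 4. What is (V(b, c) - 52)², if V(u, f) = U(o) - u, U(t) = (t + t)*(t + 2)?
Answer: 4489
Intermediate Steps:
b = 63 (b = -9*(-5 - 1*2) = -9*(-5 - 2) = -9*(-7) = 63)
U(t) = 2*t*(2 + t) (U(t) = (2*t)*(2 + t) = 2*t*(2 + t))
V(u, f) = 48 - u (V(u, f) = 2*4*(2 + 4) - u = 2*4*6 - u = 48 - u)
(V(b, c) - 52)² = ((48 - 1*63) - 52)² = ((48 - 63) - 52)² = (-15 - 52)² = (-67)² = 4489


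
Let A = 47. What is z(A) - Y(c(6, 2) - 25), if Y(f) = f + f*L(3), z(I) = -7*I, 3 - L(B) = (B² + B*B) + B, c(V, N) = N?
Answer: -720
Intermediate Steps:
L(B) = 3 - B - 2*B² (L(B) = 3 - ((B² + B*B) + B) = 3 - ((B² + B²) + B) = 3 - (2*B² + B) = 3 - (B + 2*B²) = 3 + (-B - 2*B²) = 3 - B - 2*B²)
Y(f) = -17*f (Y(f) = f + f*(3 - 1*3 - 2*3²) = f + f*(3 - 3 - 2*9) = f + f*(3 - 3 - 18) = f + f*(-18) = f - 18*f = -17*f)
z(A) - Y(c(6, 2) - 25) = -7*47 - (-17)*(2 - 25) = -329 - (-17)*(-23) = -329 - 1*391 = -329 - 391 = -720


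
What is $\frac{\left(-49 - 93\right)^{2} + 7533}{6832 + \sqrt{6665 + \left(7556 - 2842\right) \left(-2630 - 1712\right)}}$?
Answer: $\frac{189225904}{67137747} - \frac{27697 i \sqrt{20461523}}{67137747} \approx 2.8185 - 1.8661 i$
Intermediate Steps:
$\frac{\left(-49 - 93\right)^{2} + 7533}{6832 + \sqrt{6665 + \left(7556 - 2842\right) \left(-2630 - 1712\right)}} = \frac{\left(-142\right)^{2} + 7533}{6832 + \sqrt{6665 + 4714 \left(-2630 - 1712\right)}} = \frac{20164 + 7533}{6832 + \sqrt{6665 + 4714 \left(-4342\right)}} = \frac{27697}{6832 + \sqrt{6665 - 20468188}} = \frac{27697}{6832 + \sqrt{-20461523}} = \frac{27697}{6832 + i \sqrt{20461523}}$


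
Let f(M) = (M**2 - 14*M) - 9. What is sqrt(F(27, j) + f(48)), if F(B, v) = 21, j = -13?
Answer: 2*sqrt(411) ≈ 40.546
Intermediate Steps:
f(M) = -9 + M**2 - 14*M
sqrt(F(27, j) + f(48)) = sqrt(21 + (-9 + 48**2 - 14*48)) = sqrt(21 + (-9 + 2304 - 672)) = sqrt(21 + 1623) = sqrt(1644) = 2*sqrt(411)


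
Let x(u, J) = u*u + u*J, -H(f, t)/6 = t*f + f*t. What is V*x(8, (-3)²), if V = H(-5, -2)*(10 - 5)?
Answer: -81600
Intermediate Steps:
H(f, t) = -12*f*t (H(f, t) = -6*(t*f + f*t) = -6*(f*t + f*t) = -12*f*t)
x(u, J) = u² + J*u
V = -600 (V = (-12*(-5)*(-2))*(10 - 5) = -120*5 = -600)
V*x(8, (-3)²) = -4800*((-3)² + 8) = -4800*(9 + 8) = -4800*17 = -600*136 = -81600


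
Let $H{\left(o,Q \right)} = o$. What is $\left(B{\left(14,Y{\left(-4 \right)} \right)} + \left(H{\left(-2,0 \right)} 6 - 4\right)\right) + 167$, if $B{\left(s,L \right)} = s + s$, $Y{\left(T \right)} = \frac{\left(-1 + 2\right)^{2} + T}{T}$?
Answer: $179$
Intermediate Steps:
$Y{\left(T \right)} = \frac{1 + T}{T}$ ($Y{\left(T \right)} = \frac{1^{2} + T}{T} = \frac{1 + T}{T}$)
$B{\left(s,L \right)} = 2 s$
$\left(B{\left(14,Y{\left(-4 \right)} \right)} + \left(H{\left(-2,0 \right)} 6 - 4\right)\right) + 167 = \left(2 \cdot 14 - 16\right) + 167 = \left(28 - 16\right) + 167 = 12 + 167 = 179$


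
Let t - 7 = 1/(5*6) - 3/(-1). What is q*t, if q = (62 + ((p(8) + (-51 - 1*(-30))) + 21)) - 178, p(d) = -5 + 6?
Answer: -6923/6 ≈ -1153.8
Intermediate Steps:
p(d) = 1
t = 301/30 (t = 7 + (1/(5*6) - 3/(-1)) = 7 + ((⅕)*(⅙) - 3*(-1)) = 7 + (1/30 + 3) = 7 + 91/30 = 301/30 ≈ 10.033)
q = -115 (q = (62 + ((1 + (-51 - 1*(-30))) + 21)) - 178 = (62 + ((1 + (-51 + 30)) + 21)) - 178 = (62 + ((1 - 21) + 21)) - 178 = (62 + (-20 + 21)) - 178 = (62 + 1) - 178 = 63 - 178 = -115)
q*t = -115*301/30 = -6923/6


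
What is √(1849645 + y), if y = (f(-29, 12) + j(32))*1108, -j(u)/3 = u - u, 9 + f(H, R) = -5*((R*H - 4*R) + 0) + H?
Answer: √4001381 ≈ 2000.3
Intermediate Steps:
f(H, R) = -9 + H + 20*R - 5*H*R (f(H, R) = -9 + (-5*((R*H - 4*R) + 0) + H) = -9 + (-5*((H*R - 4*R) + 0) + H) = -9 + (-5*((-4*R + H*R) + 0) + H) = -9 + (-5*(-4*R + H*R) + H) = -9 + ((20*R - 5*H*R) + H) = -9 + (H + 20*R - 5*H*R) = -9 + H + 20*R - 5*H*R)
j(u) = 0 (j(u) = -3*(u - u) = -3*0 = 0)
y = 2151736 (y = ((-9 - 29 + 20*12 - 5*(-29)*12) + 0)*1108 = ((-9 - 29 + 240 + 1740) + 0)*1108 = (1942 + 0)*1108 = 1942*1108 = 2151736)
√(1849645 + y) = √(1849645 + 2151736) = √4001381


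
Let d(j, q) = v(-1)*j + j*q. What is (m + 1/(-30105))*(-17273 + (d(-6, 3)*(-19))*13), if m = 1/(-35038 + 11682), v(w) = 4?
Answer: 368827439/703132380 ≈ 0.52455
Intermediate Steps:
d(j, q) = 4*j + j*q
m = -1/23356 (m = 1/(-23356) = -1/23356 ≈ -4.2816e-5)
(m + 1/(-30105))*(-17273 + (d(-6, 3)*(-19))*13) = (-1/23356 + 1/(-30105))*(-17273 + (-6*(4 + 3)*(-19))*13) = (-1/23356 - 1/30105)*(-17273 + (-6*7*(-19))*13) = -53461*(-17273 - 42*(-19)*13)/703132380 = -53461*(-17273 + 798*13)/703132380 = -53461*(-17273 + 10374)/703132380 = -53461/703132380*(-6899) = 368827439/703132380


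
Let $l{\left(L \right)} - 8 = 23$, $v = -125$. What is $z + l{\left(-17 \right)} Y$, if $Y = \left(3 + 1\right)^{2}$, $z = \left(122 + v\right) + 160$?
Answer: $653$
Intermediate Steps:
$z = 157$ ($z = \left(122 - 125\right) + 160 = -3 + 160 = 157$)
$l{\left(L \right)} = 31$ ($l{\left(L \right)} = 8 + 23 = 31$)
$Y = 16$ ($Y = 4^{2} = 16$)
$z + l{\left(-17 \right)} Y = 157 + 31 \cdot 16 = 157 + 496 = 653$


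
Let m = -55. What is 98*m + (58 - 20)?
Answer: -5352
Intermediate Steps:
98*m + (58 - 20) = 98*(-55) + (58 - 20) = -5390 + 38 = -5352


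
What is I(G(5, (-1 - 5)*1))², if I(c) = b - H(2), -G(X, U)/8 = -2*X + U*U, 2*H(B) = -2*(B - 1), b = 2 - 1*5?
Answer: 4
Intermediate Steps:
b = -3 (b = 2 - 5 = -3)
H(B) = 1 - B (H(B) = (-2*(B - 1))/2 = (-2*(-1 + B))/2 = (2 - 2*B)/2 = 1 - B)
G(X, U) = -8*U² + 16*X (G(X, U) = -8*(-2*X + U*U) = -8*(-2*X + U²) = -8*(U² - 2*X) = -8*U² + 16*X)
I(c) = -2 (I(c) = -3 - (1 - 1*2) = -3 - (1 - 2) = -3 - 1*(-1) = -3 + 1 = -2)
I(G(5, (-1 - 5)*1))² = (-2)² = 4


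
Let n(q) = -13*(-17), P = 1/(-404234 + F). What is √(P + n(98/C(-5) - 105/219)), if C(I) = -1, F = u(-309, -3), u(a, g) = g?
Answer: 6*√1003140795142/404237 ≈ 14.866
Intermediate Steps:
F = -3
P = -1/404237 (P = 1/(-404234 - 3) = 1/(-404237) = -1/404237 ≈ -2.4738e-6)
n(q) = 221
√(P + n(98/C(-5) - 105/219)) = √(-1/404237 + 221) = √(89336376/404237) = 6*√1003140795142/404237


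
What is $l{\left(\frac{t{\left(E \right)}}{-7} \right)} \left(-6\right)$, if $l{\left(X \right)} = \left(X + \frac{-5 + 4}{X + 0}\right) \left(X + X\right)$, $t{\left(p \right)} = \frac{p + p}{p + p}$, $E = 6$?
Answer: $\frac{576}{49} \approx 11.755$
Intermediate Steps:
$t{\left(p \right)} = 1$ ($t{\left(p \right)} = \frac{2 p}{2 p} = 2 p \frac{1}{2 p} = 1$)
$l{\left(X \right)} = 2 X \left(X - \frac{1}{X}\right)$ ($l{\left(X \right)} = \left(X - \frac{1}{X}\right) 2 X = 2 X \left(X - \frac{1}{X}\right)$)
$l{\left(\frac{t{\left(E \right)}}{-7} \right)} \left(-6\right) = \left(-2 + 2 \left(1 \frac{1}{-7}\right)^{2}\right) \left(-6\right) = \left(-2 + 2 \left(1 \left(- \frac{1}{7}\right)\right)^{2}\right) \left(-6\right) = \left(-2 + 2 \left(- \frac{1}{7}\right)^{2}\right) \left(-6\right) = \left(-2 + 2 \cdot \frac{1}{49}\right) \left(-6\right) = \left(-2 + \frac{2}{49}\right) \left(-6\right) = \left(- \frac{96}{49}\right) \left(-6\right) = \frac{576}{49}$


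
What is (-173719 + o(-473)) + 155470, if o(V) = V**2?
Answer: 205480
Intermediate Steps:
(-173719 + o(-473)) + 155470 = (-173719 + (-473)**2) + 155470 = (-173719 + 223729) + 155470 = 50010 + 155470 = 205480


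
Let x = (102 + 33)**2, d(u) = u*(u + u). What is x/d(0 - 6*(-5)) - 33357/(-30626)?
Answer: 1373781/122504 ≈ 11.214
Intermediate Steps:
d(u) = 2*u**2 (d(u) = u*(2*u) = 2*u**2)
x = 18225 (x = 135**2 = 18225)
x/d(0 - 6*(-5)) - 33357/(-30626) = 18225/((2*(0 - 6*(-5))**2)) - 33357/(-30626) = 18225/((2*(0 + 30)**2)) - 33357*(-1/30626) = 18225/((2*30**2)) + 33357/30626 = 18225/((2*900)) + 33357/30626 = 18225/1800 + 33357/30626 = 18225*(1/1800) + 33357/30626 = 81/8 + 33357/30626 = 1373781/122504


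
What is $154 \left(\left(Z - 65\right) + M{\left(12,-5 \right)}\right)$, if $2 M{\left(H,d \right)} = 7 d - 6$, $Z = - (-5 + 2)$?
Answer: $-12705$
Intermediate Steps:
$Z = 3$ ($Z = \left(-1\right) \left(-3\right) = 3$)
$M{\left(H,d \right)} = -3 + \frac{7 d}{2}$ ($M{\left(H,d \right)} = \frac{7 d - 6}{2} = \frac{-6 + 7 d}{2} = -3 + \frac{7 d}{2}$)
$154 \left(\left(Z - 65\right) + M{\left(12,-5 \right)}\right) = 154 \left(\left(3 - 65\right) + \left(-3 + \frac{7}{2} \left(-5\right)\right)\right) = 154 \left(\left(3 - 65\right) - \frac{41}{2}\right) = 154 \left(-62 - \frac{41}{2}\right) = 154 \left(- \frac{165}{2}\right) = -12705$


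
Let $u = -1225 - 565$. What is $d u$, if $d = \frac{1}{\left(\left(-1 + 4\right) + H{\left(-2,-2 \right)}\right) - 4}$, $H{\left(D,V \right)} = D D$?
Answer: $- \frac{1790}{3} \approx -596.67$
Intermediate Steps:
$H{\left(D,V \right)} = D^{2}$
$u = -1790$
$d = \frac{1}{3}$ ($d = \frac{1}{\left(\left(-1 + 4\right) + \left(-2\right)^{2}\right) - 4} = \frac{1}{\left(3 + 4\right) - 4} = \frac{1}{7 - 4} = \frac{1}{3} \approx 0.33333$)
$d u = \frac{1}{3} \left(-1790\right) = - \frac{1790}{3}$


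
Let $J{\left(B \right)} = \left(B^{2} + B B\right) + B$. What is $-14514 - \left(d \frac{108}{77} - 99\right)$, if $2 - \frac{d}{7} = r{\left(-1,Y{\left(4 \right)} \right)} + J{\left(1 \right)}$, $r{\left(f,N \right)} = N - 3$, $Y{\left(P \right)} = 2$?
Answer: $-14415$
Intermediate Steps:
$r{\left(f,N \right)} = -3 + N$
$J{\left(B \right)} = B + 2 B^{2}$ ($J{\left(B \right)} = \left(B^{2} + B^{2}\right) + B = 2 B^{2} + B = B + 2 B^{2}$)
$d = 0$ ($d = 14 - 7 \left(\left(-3 + 2\right) + 1 \left(1 + 2 \cdot 1\right)\right) = 14 - 7 \left(-1 + 1 \left(1 + 2\right)\right) = 14 - 7 \left(-1 + 1 \cdot 3\right) = 14 - 7 \left(-1 + 3\right) = 14 - 14 = 0$)
$-14514 - \left(d \frac{108}{77} - 99\right) = -14514 - \left(0 \cdot \frac{108}{77} - 99\right) = -14514 - \left(0 - 99\right) = -14514 - -99 = -14514 + 99 = -14415$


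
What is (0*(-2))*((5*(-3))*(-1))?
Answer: 0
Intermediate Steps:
(0*(-2))*((5*(-3))*(-1)) = 0*(-15*(-1)) = 0*15 = 0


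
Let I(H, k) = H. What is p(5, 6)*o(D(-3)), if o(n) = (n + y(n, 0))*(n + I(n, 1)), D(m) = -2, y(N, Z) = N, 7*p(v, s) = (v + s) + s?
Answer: 272/7 ≈ 38.857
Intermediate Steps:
p(v, s) = v/7 + 2*s/7 (p(v, s) = ((v + s) + s)/7 = ((s + v) + s)/7 = (v + 2*s)/7 = v/7 + 2*s/7)
o(n) = 4*n² (o(n) = (n + n)*(n + n) = (2*n)*(2*n) = 4*n²)
p(5, 6)*o(D(-3)) = ((⅐)*5 + (2/7)*6)*(4*(-2)²) = (5/7 + 12/7)*(4*4) = (17/7)*16 = 272/7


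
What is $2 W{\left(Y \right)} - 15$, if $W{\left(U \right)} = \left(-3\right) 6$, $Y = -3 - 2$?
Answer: $-51$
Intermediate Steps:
$Y = -5$ ($Y = -3 - 2 = -5$)
$W{\left(U \right)} = -18$
$2 W{\left(Y \right)} - 15 = 2 \left(-18\right) - 15 = -36 - 15 = -51$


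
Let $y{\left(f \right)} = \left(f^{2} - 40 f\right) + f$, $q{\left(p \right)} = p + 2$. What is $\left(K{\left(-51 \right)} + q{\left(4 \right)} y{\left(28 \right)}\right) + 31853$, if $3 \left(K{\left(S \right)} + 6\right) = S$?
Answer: $29982$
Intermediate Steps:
$K{\left(S \right)} = -6 + \frac{S}{3}$
$q{\left(p \right)} = 2 + p$
$y{\left(f \right)} = f^{2} - 39 f$
$\left(K{\left(-51 \right)} + q{\left(4 \right)} y{\left(28 \right)}\right) + 31853 = \left(\left(-6 + \frac{1}{3} \left(-51\right)\right) + \left(2 + 4\right) 28 \left(-39 + 28\right)\right) + 31853 = \left(\left(-6 - 17\right) + 6 \cdot 28 \left(-11\right)\right) + 31853 = \left(-23 + 6 \left(-308\right)\right) + 31853 = \left(-23 - 1848\right) + 31853 = -1871 + 31853 = 29982$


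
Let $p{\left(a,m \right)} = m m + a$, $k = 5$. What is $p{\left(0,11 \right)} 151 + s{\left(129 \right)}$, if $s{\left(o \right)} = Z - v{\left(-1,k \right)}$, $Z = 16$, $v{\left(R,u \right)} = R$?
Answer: $18288$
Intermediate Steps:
$p{\left(a,m \right)} = a + m^{2}$ ($p{\left(a,m \right)} = m^{2} + a = a + m^{2}$)
$s{\left(o \right)} = 17$ ($s{\left(o \right)} = 16 - -1 = 16 + 1 = 17$)
$p{\left(0,11 \right)} 151 + s{\left(129 \right)} = \left(0 + 11^{2}\right) 151 + 17 = \left(0 + 121\right) 151 + 17 = 121 \cdot 151 + 17 = 18271 + 17 = 18288$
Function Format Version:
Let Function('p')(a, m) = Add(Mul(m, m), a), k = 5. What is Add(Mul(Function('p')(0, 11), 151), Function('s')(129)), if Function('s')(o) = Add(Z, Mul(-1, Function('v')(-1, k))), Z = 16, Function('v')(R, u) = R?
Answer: 18288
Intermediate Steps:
Function('p')(a, m) = Add(a, Pow(m, 2)) (Function('p')(a, m) = Add(Pow(m, 2), a) = Add(a, Pow(m, 2)))
Function('s')(o) = 17 (Function('s')(o) = Add(16, Mul(-1, -1)) = Add(16, 1) = 17)
Add(Mul(Function('p')(0, 11), 151), Function('s')(129)) = Add(Mul(Add(0, Pow(11, 2)), 151), 17) = Add(Mul(Add(0, 121), 151), 17) = Add(Mul(121, 151), 17) = Add(18271, 17) = 18288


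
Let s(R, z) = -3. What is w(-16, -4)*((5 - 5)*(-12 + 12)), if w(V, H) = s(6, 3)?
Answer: 0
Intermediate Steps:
w(V, H) = -3
w(-16, -4)*((5 - 5)*(-12 + 12)) = -3*(5 - 5)*(-12 + 12) = -0*0 = -3*0 = 0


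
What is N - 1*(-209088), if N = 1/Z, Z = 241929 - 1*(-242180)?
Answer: 101221382593/484109 ≈ 2.0909e+5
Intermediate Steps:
Z = 484109 (Z = 241929 + 242180 = 484109)
N = 1/484109 ≈ 2.0657e-6
N - 1*(-209088) = 1/484109 - 1*(-209088) = 1/484109 + 209088 = 101221382593/484109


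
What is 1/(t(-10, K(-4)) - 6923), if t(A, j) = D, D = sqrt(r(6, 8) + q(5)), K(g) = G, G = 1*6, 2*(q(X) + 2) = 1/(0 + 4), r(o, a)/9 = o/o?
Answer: -55384/383423375 - 2*sqrt(114)/383423375 ≈ -0.00014450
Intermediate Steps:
r(o, a) = 9 (r(o, a) = 9*(o/o) = 9*1 = 9)
q(X) = -15/8 (q(X) = -2 + 1/(2*(0 + 4)) = -2 + (1/2)/4 = -2 + (1/2)*(1/4) = -2 + 1/8 = -15/8)
G = 6
K(g) = 6
D = sqrt(114)/4 (D = sqrt(9 - 15/8) = sqrt(57/8) = sqrt(114)/4 ≈ 2.6693)
t(A, j) = sqrt(114)/4
1/(t(-10, K(-4)) - 6923) = 1/(sqrt(114)/4 - 6923) = 1/(-6923 + sqrt(114)/4)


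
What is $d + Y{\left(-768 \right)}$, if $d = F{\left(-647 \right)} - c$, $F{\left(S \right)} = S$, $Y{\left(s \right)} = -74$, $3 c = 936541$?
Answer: $- \frac{938704}{3} \approx -3.129 \cdot 10^{5}$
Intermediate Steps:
$c = \frac{936541}{3}$ ($c = \frac{1}{3} \cdot 936541 = \frac{936541}{3} \approx 3.1218 \cdot 10^{5}$)
$d = - \frac{938482}{3}$ ($d = -647 - \frac{936541}{3} = - \frac{938482}{3} \approx -3.1283 \cdot 10^{5}$)
$d + Y{\left(-768 \right)} = - \frac{938482}{3} - 74 = - \frac{938704}{3}$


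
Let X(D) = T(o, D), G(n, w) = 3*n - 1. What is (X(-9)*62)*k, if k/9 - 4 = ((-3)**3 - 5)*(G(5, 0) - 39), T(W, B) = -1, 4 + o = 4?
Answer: -448632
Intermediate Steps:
o = 0 (o = -4 + 4 = 0)
G(n, w) = -1 + 3*n
X(D) = -1
k = 7236 (k = 36 + 9*(((-3)**3 - 5)*((-1 + 3*5) - 39)) = 36 + 9*((-27 - 5)*((-1 + 15) - 39)) = 36 + 9*(-32*(14 - 39)) = 36 + 9*(-32*(-25)) = 36 + 9*800 = 36 + 7200 = 7236)
(X(-9)*62)*k = -1*62*7236 = -62*7236 = -448632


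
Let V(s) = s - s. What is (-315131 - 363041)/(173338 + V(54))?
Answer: -30826/7879 ≈ -3.9124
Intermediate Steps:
V(s) = 0
(-315131 - 363041)/(173338 + V(54)) = (-315131 - 363041)/(173338 + 0) = -678172/173338 = -678172*1/173338 = -30826/7879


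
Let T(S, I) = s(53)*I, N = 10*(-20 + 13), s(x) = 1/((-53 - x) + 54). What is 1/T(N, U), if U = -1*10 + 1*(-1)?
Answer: 52/11 ≈ 4.7273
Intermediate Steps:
s(x) = 1/(1 - x)
N = -70 (N = 10*(-7) = -70)
U = -11 (U = -10 - 1 = -11)
T(S, I) = -I/52 (T(S, I) = (-1/(-1 + 53))*I = (-1/52)*I = (-1*1/52)*I = -I/52)
1/T(N, U) = 1/(-1/52*(-11)) = 1/(11/52) = 52/11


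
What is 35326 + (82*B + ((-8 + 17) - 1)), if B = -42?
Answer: 31890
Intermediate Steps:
35326 + (82*B + ((-8 + 17) - 1)) = 35326 + (82*(-42) + ((-8 + 17) - 1)) = 35326 + (-3444 + (9 - 1)) = 35326 + (-3444 + 8) = 35326 - 3436 = 31890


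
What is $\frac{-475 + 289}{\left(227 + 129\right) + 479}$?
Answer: $- \frac{186}{835} \approx -0.22275$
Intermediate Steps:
$\frac{-475 + 289}{\left(227 + 129\right) + 479} = - \frac{186}{356 + 479} = - \frac{186}{835}$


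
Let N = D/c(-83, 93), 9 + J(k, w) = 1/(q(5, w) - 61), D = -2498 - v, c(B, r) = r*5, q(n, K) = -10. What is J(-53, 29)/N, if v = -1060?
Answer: 148800/51049 ≈ 2.9148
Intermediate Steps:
c(B, r) = 5*r
D = -1438 (D = -2498 - 1*(-1060) = -2498 + 1060 = -1438)
J(k, w) = -640/71 (J(k, w) = -9 + 1/(-10 - 61) = -9 + 1/(-71) = -9 - 1/71 = -640/71)
N = -1438/465 (N = -1438/(5*93) = -1438/465 ≈ -3.0925)
J(-53, 29)/N = -640/(71*(-1438/465)) = -640/71*(-465/1438) = 148800/51049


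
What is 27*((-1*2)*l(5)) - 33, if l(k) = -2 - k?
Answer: 345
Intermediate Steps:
27*((-1*2)*l(5)) - 33 = 27*((-1*2)*(-2 - 1*5)) - 33 = 27*(-2*(-2 - 5)) - 33 = 27*(-2*(-7)) - 33 = 27*14 - 33 = 378 - 33 = 345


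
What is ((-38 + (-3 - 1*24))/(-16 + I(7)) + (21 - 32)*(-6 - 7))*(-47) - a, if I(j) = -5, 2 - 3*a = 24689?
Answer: 28613/21 ≈ 1362.5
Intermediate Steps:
a = -8229 (a = ⅔ - ⅓*24689 = ⅔ - 24689/3 = -8229)
((-38 + (-3 - 1*24))/(-16 + I(7)) + (21 - 32)*(-6 - 7))*(-47) - a = ((-38 + (-3 - 1*24))/(-16 - 5) + (21 - 32)*(-6 - 7))*(-47) - 1*(-8229) = ((-38 + (-3 - 24))/(-21) - 11*(-13))*(-47) + 8229 = ((-38 - 27)*(-1/21) + 143)*(-47) + 8229 = (-65*(-1/21) + 143)*(-47) + 8229 = (65/21 + 143)*(-47) + 8229 = (3068/21)*(-47) + 8229 = -144196/21 + 8229 = 28613/21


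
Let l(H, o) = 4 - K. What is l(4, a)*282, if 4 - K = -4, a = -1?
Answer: -1128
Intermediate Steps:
K = 8 (K = 4 - 1*(-4) = 4 + 4 = 8)
l(H, o) = -4 (l(H, o) = 4 - 1*8 = 4 - 8 = -4)
l(4, a)*282 = -4*282 = -1128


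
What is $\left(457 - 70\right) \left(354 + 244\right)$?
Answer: $231426$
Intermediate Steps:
$\left(457 - 70\right) \left(354 + 244\right) = 387 \cdot 598 = 231426$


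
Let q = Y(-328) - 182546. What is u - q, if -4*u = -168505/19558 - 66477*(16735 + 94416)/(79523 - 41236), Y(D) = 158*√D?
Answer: 691294519643865/2995268584 - 316*I*√82 ≈ 2.308e+5 - 2861.5*I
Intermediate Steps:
q = -182546 + 316*I*√82 (q = 158*√(-328) - 182546 = 158*(2*I*√82) - 182546 = 316*I*√82 - 182546 = -182546 + 316*I*√82 ≈ -1.8255e+5 + 2861.5*I)
u = 144520220709001/2995268584 (u = -(-168505/19558 - 66477*(16735 + 94416)/(79523 - 41236))/4 = -(-168505*1/19558 - 66477/(38287/111151))/4 = -(-168505/19558 - 66477/(38287*(1/111151)))/4 = -(-168505/19558 - 66477/38287/111151)/4 = -(-168505/19558 - 66477*111151/38287)/4 = -(-168505/19558 - 7388985027/38287)/4 = -¼*(-144520220709001/748817146) = 144520220709001/2995268584 ≈ 48250.)
u - q = 144520220709001/2995268584 - (-182546 + 316*I*√82) = 144520220709001/2995268584 + (182546 - 316*I*√82) = 691294519643865/2995268584 - 316*I*√82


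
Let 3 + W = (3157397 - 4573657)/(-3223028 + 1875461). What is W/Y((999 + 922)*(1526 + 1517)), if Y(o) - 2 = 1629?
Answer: -2626441/2197881777 ≈ -0.0011950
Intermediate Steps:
Y(o) = 1631 (Y(o) = 2 + 1629 = 1631)
W = -2626441/1347567 (W = -3 + (3157397 - 4573657)/(-3223028 + 1875461) = -3 - 1416260/(-1347567) = -3 - 1416260*(-1/1347567) = -3 + 1416260/1347567 = -2626441/1347567 ≈ -1.9490)
W/Y((999 + 922)*(1526 + 1517)) = -2626441/1347567/1631 = -2626441/1347567*1/1631 = -2626441/2197881777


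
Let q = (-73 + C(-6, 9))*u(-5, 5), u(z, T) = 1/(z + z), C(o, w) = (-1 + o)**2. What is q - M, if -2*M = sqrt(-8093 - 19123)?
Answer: 12/5 + 18*I*sqrt(21) ≈ 2.4 + 82.486*I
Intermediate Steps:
u(z, T) = 1/(2*z)
M = -18*I*sqrt(21) (M = -sqrt(-8093 - 19123)/2 = -18*I*sqrt(21) ≈ -82.486*I)
q = 12/5 (q = (-73 + (-1 - 6)**2)*((1/2)/(-5)) = (-73 + (-7)**2)*((1/2)*(-1/5)) = (-73 + 49)*(-1/10) = -24*(-1/10) = 12/5 ≈ 2.4000)
q - M = 12/5 - (-18)*I*sqrt(21) = 12/5 + 18*I*sqrt(21)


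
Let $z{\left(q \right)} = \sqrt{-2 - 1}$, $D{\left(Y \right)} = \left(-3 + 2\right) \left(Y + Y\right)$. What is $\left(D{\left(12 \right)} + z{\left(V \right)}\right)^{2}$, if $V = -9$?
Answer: $\left(24 - i \sqrt{3}\right)^{2} \approx 573.0 - 83.138 i$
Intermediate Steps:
$D{\left(Y \right)} = - 2 Y$
$z{\left(q \right)} = i \sqrt{3}$ ($z{\left(q \right)} = \sqrt{-3} = i \sqrt{3}$)
$\left(D{\left(12 \right)} + z{\left(V \right)}\right)^{2} = \left(\left(-2\right) 12 + i \sqrt{3}\right)^{2} = \left(-24 + i \sqrt{3}\right)^{2}$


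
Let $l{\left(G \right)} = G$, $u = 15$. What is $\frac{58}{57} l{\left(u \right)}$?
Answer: $\frac{290}{19} \approx 15.263$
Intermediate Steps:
$\frac{58}{57} l{\left(u \right)} = \frac{58}{57} \cdot 15 = \frac{290}{19}$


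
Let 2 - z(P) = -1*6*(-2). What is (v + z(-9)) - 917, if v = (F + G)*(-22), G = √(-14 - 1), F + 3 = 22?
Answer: -1345 - 22*I*√15 ≈ -1345.0 - 85.206*I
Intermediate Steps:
z(P) = -10 (z(P) = 2 - (-1*6)*(-2) = 2 - (-6)*(-2) = 2 - 1*12 = 2 - 12 = -10)
F = 19 (F = -3 + 22 = 19)
G = I*√15 (G = √(-15) = I*√15 ≈ 3.873*I)
v = -418 - 22*I*√15 (v = (19 + I*√15)*(-22) = -418 - 22*I*√15 ≈ -418.0 - 85.206*I)
(v + z(-9)) - 917 = ((-418 - 22*I*√15) - 10) - 917 = (-428 - 22*I*√15) - 917 = -1345 - 22*I*√15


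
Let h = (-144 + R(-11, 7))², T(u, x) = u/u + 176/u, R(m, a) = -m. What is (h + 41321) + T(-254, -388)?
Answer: 7494309/127 ≈ 59010.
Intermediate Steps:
T(u, x) = 1 + 176/u
h = 17689 (h = (-144 - 1*(-11))² = (-144 + 11)² = (-133)² = 17689)
(h + 41321) + T(-254, -388) = (17689 + 41321) + (176 - 254)/(-254) = 59010 - 1/254*(-78) = 59010 + 39/127 = 7494309/127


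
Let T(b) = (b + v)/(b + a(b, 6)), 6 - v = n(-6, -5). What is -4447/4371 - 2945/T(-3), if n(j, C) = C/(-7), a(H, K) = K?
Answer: -270395647/69936 ≈ -3866.3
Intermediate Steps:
n(j, C) = -C/7 (n(j, C) = C*(-⅐) = -C/7)
v = 37/7 (v = 6 - (-1)*(-5)/7 = 6 - 1*5/7 = 6 - 5/7 = 37/7 ≈ 5.2857)
T(b) = (37/7 + b)/(6 + b) (T(b) = (b + 37/7)/(b + 6) = (37/7 + b)/(6 + b))
-4447/4371 - 2945/T(-3) = -4447/4371 - 2945*(6 - 3)/(37/7 - 3) = -4447*1/4371 - 2945/((16/7)/3) = -4447/4371 - 2945/((⅓)*(16/7)) = -4447/4371 - 2945/16/21 = -4447/4371 - 2945*21/16 = -4447/4371 - 61845/16 = -270395647/69936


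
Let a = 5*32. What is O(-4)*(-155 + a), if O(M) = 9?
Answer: 45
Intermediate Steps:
a = 160
O(-4)*(-155 + a) = 9*(-155 + 160) = 9*5 = 45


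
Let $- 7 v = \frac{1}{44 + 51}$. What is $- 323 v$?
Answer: $\frac{17}{35} \approx 0.48571$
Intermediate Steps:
$v = - \frac{1}{665}$ ($v = - \frac{1}{7 \left(44 + 51\right)} = - \frac{1}{7 \cdot 95} = \left(- \frac{1}{7}\right) \frac{1}{95} = - \frac{1}{665} \approx -0.0015038$)
$- 323 v = \left(-323\right) \left(- \frac{1}{665}\right) = \frac{17}{35}$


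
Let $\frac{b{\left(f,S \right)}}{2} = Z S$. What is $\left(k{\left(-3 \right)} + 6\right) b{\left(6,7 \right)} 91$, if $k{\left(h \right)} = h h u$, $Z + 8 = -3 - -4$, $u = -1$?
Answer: $26754$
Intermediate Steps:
$Z = -7$ ($Z = -8 - -1 = -8 + \left(-3 + 4\right) = -8 + 1 = -7$)
$b{\left(f,S \right)} = - 14 S$ ($b{\left(f,S \right)} = 2 \left(- 7 S\right) = - 14 S$)
$k{\left(h \right)} = - h^{2}$ ($k{\left(h \right)} = h h \left(-1\right) = h^{2} \left(-1\right) = - h^{2}$)
$\left(k{\left(-3 \right)} + 6\right) b{\left(6,7 \right)} 91 = \left(- \left(-3\right)^{2} + 6\right) \left(\left(-14\right) 7\right) 91 = \left(\left(-1\right) 9 + 6\right) \left(-98\right) 91 = \left(-9 + 6\right) \left(-98\right) 91 = \left(-3\right) \left(-98\right) 91 = 294 \cdot 91 = 26754$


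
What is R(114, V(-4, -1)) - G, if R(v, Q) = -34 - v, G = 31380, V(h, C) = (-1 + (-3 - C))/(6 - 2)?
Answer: -31528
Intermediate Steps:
V(h, C) = -1 - C/4 (V(h, C) = (-4 - C)/4 = (-4 - C)*(1/4) = -1 - C/4)
R(114, V(-4, -1)) - G = (-34 - 1*114) - 1*31380 = (-34 - 114) - 31380 = -148 - 31380 = -31528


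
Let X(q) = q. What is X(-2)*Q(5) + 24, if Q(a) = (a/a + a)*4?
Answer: -24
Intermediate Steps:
Q(a) = 4 + 4*a (Q(a) = (1 + a)*4 = 4 + 4*a)
X(-2)*Q(5) + 24 = -2*(4 + 4*5) + 24 = -2*(4 + 20) + 24 = -2*24 + 24 = -48 + 24 = -24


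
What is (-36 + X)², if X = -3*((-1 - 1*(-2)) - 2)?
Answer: 1089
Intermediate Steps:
X = 3 (X = -3*((-1 + 2) - 2) = -3*(1 - 2) = -3*(-1) = 3)
(-36 + X)² = (-36 + 3)² = (-33)² = 1089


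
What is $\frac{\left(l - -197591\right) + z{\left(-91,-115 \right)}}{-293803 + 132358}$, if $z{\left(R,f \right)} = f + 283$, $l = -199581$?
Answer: $\frac{1822}{161445} \approx 0.011286$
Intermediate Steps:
$z{\left(R,f \right)} = 283 + f$
$\frac{\left(l - -197591\right) + z{\left(-91,-115 \right)}}{-293803 + 132358} = \frac{\left(-199581 - -197591\right) + \left(283 - 115\right)}{-293803 + 132358} = \frac{\left(-199581 + 197591\right) + 168}{-161445} = \left(-1990 + 168\right) \left(- \frac{1}{161445}\right) = \left(-1822\right) \left(- \frac{1}{161445}\right) = \frac{1822}{161445}$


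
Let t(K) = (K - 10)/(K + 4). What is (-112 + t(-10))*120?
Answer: -13040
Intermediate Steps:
t(K) = (-10 + K)/(4 + K)
(-112 + t(-10))*120 = (-112 + (-10 - 10)/(4 - 10))*120 = (-112 - 20/(-6))*120 = (-112 - 1/6*(-20))*120 = (-112 + 10/3)*120 = -326/3*120 = -13040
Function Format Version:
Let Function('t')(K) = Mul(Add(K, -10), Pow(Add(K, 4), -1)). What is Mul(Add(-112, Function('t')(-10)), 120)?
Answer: -13040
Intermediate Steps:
Function('t')(K) = Mul(Pow(Add(4, K), -1), Add(-10, K)) (Function('t')(K) = Mul(Add(-10, K), Pow(Add(4, K), -1)) = Mul(Pow(Add(4, K), -1), Add(-10, K)))
Mul(Add(-112, Function('t')(-10)), 120) = Mul(Add(-112, Mul(Pow(Add(4, -10), -1), Add(-10, -10))), 120) = Mul(Add(-112, Mul(Pow(-6, -1), -20)), 120) = Mul(Add(-112, Mul(Rational(-1, 6), -20)), 120) = Mul(Add(-112, Rational(10, 3)), 120) = Mul(Rational(-326, 3), 120) = -13040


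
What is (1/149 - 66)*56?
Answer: -550648/149 ≈ -3695.6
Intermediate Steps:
(1/149 - 66)*56 = -9833/149*56 = -550648/149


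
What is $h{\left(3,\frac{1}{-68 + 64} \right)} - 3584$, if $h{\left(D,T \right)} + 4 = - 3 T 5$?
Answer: $- \frac{14337}{4} \approx -3584.3$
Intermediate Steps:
$h{\left(D,T \right)} = -4 - 15 T$ ($h{\left(D,T \right)} = -4 + - 3 T 5 = -4 - 15 T$)
$h{\left(3,\frac{1}{-68 + 64} \right)} - 3584 = \left(-4 - \frac{15}{-68 + 64}\right) - 3584 = \left(-4 - \frac{15}{-4}\right) - 3584 = \left(-4 - - \frac{15}{4}\right) - 3584 = \left(-4 + \frac{15}{4}\right) - 3584 = - \frac{1}{4} - 3584 = - \frac{14337}{4}$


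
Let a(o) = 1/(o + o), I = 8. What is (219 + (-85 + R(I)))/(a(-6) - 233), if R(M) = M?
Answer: -1704/2797 ≈ -0.60922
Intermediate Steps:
a(o) = 1/(2*o)
(219 + (-85 + R(I)))/(a(-6) - 233) = (219 + (-85 + 8))/((½)/(-6) - 233) = (219 - 77)/((½)*(-⅙) - 233) = 142/(-1/12 - 233) = 142/(-2797/12) = 142*(-12/2797) = -1704/2797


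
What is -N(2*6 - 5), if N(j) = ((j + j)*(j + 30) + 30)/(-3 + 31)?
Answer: -137/7 ≈ -19.571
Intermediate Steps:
N(j) = 15/14 + j*(30 + j)/14 (N(j) = ((2*j)*(30 + j) + 30)/28 = (2*j*(30 + j) + 30)*(1/28) = (30 + 2*j*(30 + j))*(1/28) = 15/14 + j*(30 + j)/14)
-N(2*6 - 5) = -(15/14 + (2*6 - 5)**2/14 + 15*(2*6 - 5)/7) = -(15/14 + (12 - 5)**2/14 + 15*(12 - 5)/7) = -(15/14 + (1/14)*7**2 + (15/7)*7) = -(15/14 + (1/14)*49 + 15) = -(15/14 + 7/2 + 15) = -1*137/7 = -137/7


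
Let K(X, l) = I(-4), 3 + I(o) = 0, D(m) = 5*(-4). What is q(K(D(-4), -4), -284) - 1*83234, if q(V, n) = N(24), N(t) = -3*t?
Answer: -83306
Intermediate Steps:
D(m) = -20
I(o) = -3 (I(o) = -3 + 0 = -3)
K(X, l) = -3
q(V, n) = -72 (q(V, n) = -3*24 = -72)
q(K(D(-4), -4), -284) - 1*83234 = -72 - 1*83234 = -72 - 83234 = -83306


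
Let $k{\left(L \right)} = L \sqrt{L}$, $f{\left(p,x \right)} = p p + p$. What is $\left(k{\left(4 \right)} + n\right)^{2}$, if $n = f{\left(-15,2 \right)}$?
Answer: $47524$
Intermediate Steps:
$f{\left(p,x \right)} = p + p^{2}$ ($f{\left(p,x \right)} = p^{2} + p = p + p^{2}$)
$k{\left(L \right)} = L^{\frac{3}{2}}$
$n = 210$ ($n = - 15 \left(1 - 15\right) = \left(-15\right) \left(-14\right) = 210$)
$\left(k{\left(4 \right)} + n\right)^{2} = \left(4^{\frac{3}{2}} + 210\right)^{2} = \left(8 + 210\right)^{2} = 218^{2} = 47524$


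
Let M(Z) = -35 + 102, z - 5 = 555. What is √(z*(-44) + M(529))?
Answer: I*√24573 ≈ 156.76*I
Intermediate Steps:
z = 560 (z = 5 + 555 = 560)
M(Z) = 67
√(z*(-44) + M(529)) = √(560*(-44) + 67) = √(-24640 + 67) = √(-24573) = I*√24573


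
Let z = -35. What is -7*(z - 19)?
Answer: 378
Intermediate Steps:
-7*(z - 19) = -7*(-35 - 19) = -7*(-54) = 378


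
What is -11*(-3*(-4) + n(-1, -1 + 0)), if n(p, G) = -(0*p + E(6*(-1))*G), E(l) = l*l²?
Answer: 2244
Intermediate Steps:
E(l) = l³
n(p, G) = 216*G (n(p, G) = -(0*p + (6*(-1))³*G) = -(0 + (-6)³*G) = -(0 - 216*G) = -(-216)*G = 216*G)
-11*(-3*(-4) + n(-1, -1 + 0)) = -11*(-3*(-4) + 216*(-1 + 0)) = -11*(12 + 216*(-1)) = -11*(12 - 216) = -11*(-204) = 2244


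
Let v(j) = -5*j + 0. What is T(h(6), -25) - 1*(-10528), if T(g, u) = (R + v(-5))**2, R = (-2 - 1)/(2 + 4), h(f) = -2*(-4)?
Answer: 44513/4 ≈ 11128.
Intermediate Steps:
v(j) = -5*j
h(f) = 8
R = -1/2 (R = -3/6 = -3*1/6 = -1/2 ≈ -0.50000)
T(g, u) = 2401/4 (T(g, u) = (-1/2 - 5*(-5))**2 = (-1/2 + 25)**2 = (49/2)**2 = 2401/4)
T(h(6), -25) - 1*(-10528) = 2401/4 - 1*(-10528) = 2401/4 + 10528 = 44513/4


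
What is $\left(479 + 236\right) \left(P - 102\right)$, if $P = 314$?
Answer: $151580$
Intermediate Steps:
$\left(479 + 236\right) \left(P - 102\right) = \left(479 + 236\right) \left(314 - 102\right) = 715 \cdot 212 = 151580$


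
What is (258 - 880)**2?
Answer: 386884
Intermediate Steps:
(258 - 880)**2 = (-622)**2 = 386884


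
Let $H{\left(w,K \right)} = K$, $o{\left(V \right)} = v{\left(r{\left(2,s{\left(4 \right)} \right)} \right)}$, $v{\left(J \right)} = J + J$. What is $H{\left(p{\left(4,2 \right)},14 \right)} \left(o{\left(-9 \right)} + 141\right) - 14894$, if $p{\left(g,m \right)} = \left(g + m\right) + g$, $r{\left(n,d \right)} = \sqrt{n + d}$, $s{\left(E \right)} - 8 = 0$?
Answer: $-12920 + 28 \sqrt{10} \approx -12831.0$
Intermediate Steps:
$s{\left(E \right)} = 8$ ($s{\left(E \right)} = 8 + 0 = 8$)
$r{\left(n,d \right)} = \sqrt{d + n}$
$v{\left(J \right)} = 2 J$
$p{\left(g,m \right)} = m + 2 g$
$o{\left(V \right)} = 2 \sqrt{10}$ ($o{\left(V \right)} = 2 \sqrt{8 + 2} = 2 \sqrt{10}$)
$H{\left(p{\left(4,2 \right)},14 \right)} \left(o{\left(-9 \right)} + 141\right) - 14894 = 14 \left(2 \sqrt{10} + 141\right) - 14894 = 14 \left(141 + 2 \sqrt{10}\right) - 14894 = \left(1974 + 28 \sqrt{10}\right) - 14894 = -12920 + 28 \sqrt{10}$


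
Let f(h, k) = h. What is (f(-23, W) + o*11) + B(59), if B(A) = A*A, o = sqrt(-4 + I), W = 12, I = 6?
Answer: 3458 + 11*sqrt(2) ≈ 3473.6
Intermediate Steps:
o = sqrt(2) (o = sqrt(-4 + 6) = sqrt(2) ≈ 1.4142)
B(A) = A**2
(f(-23, W) + o*11) + B(59) = (-23 + sqrt(2)*11) + 59**2 = (-23 + 11*sqrt(2)) + 3481 = 3458 + 11*sqrt(2)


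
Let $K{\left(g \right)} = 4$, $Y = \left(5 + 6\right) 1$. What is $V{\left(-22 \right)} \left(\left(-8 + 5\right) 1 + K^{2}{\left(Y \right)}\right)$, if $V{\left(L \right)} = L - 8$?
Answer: $-390$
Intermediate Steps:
$Y = 11$ ($Y = 11 \cdot 1 = 11$)
$V{\left(L \right)} = -8 + L$ ($V{\left(L \right)} = L - 8 = -8 + L$)
$V{\left(-22 \right)} \left(\left(-8 + 5\right) 1 + K^{2}{\left(Y \right)}\right) = \left(-8 - 22\right) \left(\left(-8 + 5\right) 1 + 4^{2}\right) = - 30 \left(\left(-3\right) 1 + 16\right) = - 30 \left(-3 + 16\right) = \left(-30\right) 13 = -390$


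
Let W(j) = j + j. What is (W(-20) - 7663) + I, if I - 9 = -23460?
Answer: -31154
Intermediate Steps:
I = -23451 (I = 9 - 23460 = -23451)
W(j) = 2*j
(W(-20) - 7663) + I = (2*(-20) - 7663) - 23451 = (-40 - 7663) - 23451 = -7703 - 23451 = -31154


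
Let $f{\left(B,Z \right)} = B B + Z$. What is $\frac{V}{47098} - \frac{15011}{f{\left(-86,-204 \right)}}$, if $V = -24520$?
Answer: $- \frac{441667959}{169364408} \approx -2.6078$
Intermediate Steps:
$f{\left(B,Z \right)} = Z + B^{2}$ ($f{\left(B,Z \right)} = B^{2} + Z = Z + B^{2}$)
$\frac{V}{47098} - \frac{15011}{f{\left(-86,-204 \right)}} = - \frac{24520}{47098} - \frac{15011}{-204 + \left(-86\right)^{2}} = \left(-24520\right) \frac{1}{47098} - \frac{15011}{-204 + 7396} = - \frac{12260}{23549} - \frac{15011}{7192} = - \frac{441667959}{169364408}$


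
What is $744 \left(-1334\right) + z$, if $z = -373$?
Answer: $-992869$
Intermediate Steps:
$744 \left(-1334\right) + z = 744 \left(-1334\right) - 373 = -992496 - 373 = -992869$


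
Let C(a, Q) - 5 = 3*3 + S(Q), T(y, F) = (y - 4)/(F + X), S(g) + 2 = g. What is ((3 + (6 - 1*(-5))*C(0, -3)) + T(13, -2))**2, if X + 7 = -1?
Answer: 1022121/100 ≈ 10221.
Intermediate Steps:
S(g) = -2 + g
X = -8 (X = -7 - 1 = -8)
T(y, F) = (-4 + y)/(-8 + F) (T(y, F) = (y - 4)/(F - 8) = (-4 + y)/(-8 + F))
C(a, Q) = 12 + Q (C(a, Q) = 5 + (3*3 + (-2 + Q)) = 5 + (9 + (-2 + Q)) = 5 + (7 + Q) = 12 + Q)
((3 + (6 - 1*(-5))*C(0, -3)) + T(13, -2))**2 = ((3 + (6 - 1*(-5))*(12 - 3)) + (-4 + 13)/(-8 - 2))**2 = ((3 + (6 + 5)*9) + 9/(-10))**2 = ((3 + 11*9) - 1/10*9)**2 = ((3 + 99) - 9/10)**2 = (102 - 9/10)**2 = (1011/10)**2 = 1022121/100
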